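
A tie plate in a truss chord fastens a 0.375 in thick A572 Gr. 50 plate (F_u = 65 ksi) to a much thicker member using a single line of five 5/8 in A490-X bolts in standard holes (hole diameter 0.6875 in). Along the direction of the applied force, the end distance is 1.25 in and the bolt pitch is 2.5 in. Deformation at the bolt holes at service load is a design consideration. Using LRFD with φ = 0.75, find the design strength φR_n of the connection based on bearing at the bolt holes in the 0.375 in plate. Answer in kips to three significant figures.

130 kips

Per bolt r_n = 1.2 l_c t F_u ≤ 2.4 d t F_u; upper limit = 2.4 × 0.625 × 0.375 × 65 = 36.56 kips.
Edge bolt: l_c = 1.25 − 0.6875/2 = 0.9062 in → 1.2 × 0.9062 × 0.375 × 65 = 26.51 → r_n = 26.51 kips.
Interior bolts: l_c = 2.5 − 0.6875 = 1.812 in → 1.2 × 1.812 × 0.375 × 65 = 53.02 → r_n = 36.56 kips.
R_n = 1 × 26.51 + 4 × 36.56 = 172.8 kips.
Design strength φR_n = 0.75 × 172.8 = 130 kips.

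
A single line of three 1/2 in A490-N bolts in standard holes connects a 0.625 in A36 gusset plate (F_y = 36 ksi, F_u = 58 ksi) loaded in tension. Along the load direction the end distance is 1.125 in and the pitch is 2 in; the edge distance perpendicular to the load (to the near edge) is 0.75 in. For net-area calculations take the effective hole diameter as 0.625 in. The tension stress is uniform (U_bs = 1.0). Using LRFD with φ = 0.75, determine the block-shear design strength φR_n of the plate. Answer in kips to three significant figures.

Shear plane L_v = 1.125 + 2·2 = 5.125 in; A_gv = 5.125 × 0.625 = 3.203 in².
A_nv = (5.125 − 2.5·0.625) × 0.625 = 2.227 in².
A_nt = (0.75 − 0.5·0.625) × 0.625 = 0.2734 in².
0.6 F_u A_nv = 77.48 kips; 0.6 F_y A_gv = 69.19 kips → shear yielding governs the shear term.
R_n = 69.19 + 1.0 × 58 × 0.2734 = 85.05 kips.
Design strength φR_n = 0.75 × 85.05 = 63.8 kips.

63.8 kips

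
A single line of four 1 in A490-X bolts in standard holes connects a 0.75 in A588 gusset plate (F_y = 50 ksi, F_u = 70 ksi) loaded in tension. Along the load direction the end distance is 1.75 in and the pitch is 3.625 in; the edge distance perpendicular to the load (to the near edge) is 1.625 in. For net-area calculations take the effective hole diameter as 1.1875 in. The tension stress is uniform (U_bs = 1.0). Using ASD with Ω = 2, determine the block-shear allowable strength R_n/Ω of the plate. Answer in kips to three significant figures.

160 kips

Shear plane L_v = 1.75 + 3·3.625 = 12.62 in; A_gv = 12.62 × 0.75 = 9.469 in².
A_nv = (12.62 − 3.5·1.1875) × 0.75 = 6.352 in².
A_nt = (1.625 − 0.5·1.1875) × 0.75 = 0.7734 in².
0.6 F_u A_nv = 266.8 kips; 0.6 F_y A_gv = 284.1 kips → shear rupture governs the shear term.
R_n = 266.8 + 1.0 × 70 × 0.7734 = 320.9 kips.
Allowable strength R_n/Ω = 320.9 / 2 = 160 kips.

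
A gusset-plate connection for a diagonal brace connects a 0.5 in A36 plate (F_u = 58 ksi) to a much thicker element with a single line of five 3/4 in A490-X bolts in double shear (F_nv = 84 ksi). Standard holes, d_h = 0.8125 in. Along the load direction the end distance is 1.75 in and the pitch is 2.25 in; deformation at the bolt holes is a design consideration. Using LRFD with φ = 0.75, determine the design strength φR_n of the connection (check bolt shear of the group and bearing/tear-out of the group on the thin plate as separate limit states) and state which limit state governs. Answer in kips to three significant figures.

185 kips (bearing governs)

Bolt shear: A_b = π·0.75²/4 = 0.4418 in²; R_n = 84 × 0.4418 × 5 × 2 = 371.1 kips → 0.75 × 371.1 = 278 kips.
Bearing (1.2 l_c t F_u ≤ 2.4 d t F_u): upper limit = 2.4·0.75·0.5·58 = 52.2 kips.
  Edge l_c = 1.75 − 0.8125/2 = 1.344 → r_n = 46.76 kips; interior l_c = 2.25 − 0.8125 = 1.438 → r_n = 50.02 kips.
  R_n,bearing = 1·46.76 + 4·50.02 = 246.9 kips → 0.75 × 246.9 = 185 kips.
Bearing governs: 185 kips.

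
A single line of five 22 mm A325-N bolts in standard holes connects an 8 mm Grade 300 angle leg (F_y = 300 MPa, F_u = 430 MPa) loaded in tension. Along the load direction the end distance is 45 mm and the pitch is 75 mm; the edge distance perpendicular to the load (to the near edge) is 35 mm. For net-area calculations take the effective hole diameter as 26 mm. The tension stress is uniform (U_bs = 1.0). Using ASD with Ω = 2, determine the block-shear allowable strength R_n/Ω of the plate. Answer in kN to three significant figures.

Shear plane L_v = 45 + 4·75 = 345 mm; A_gv = 345 × 8 = 2760 mm².
A_nv = (345 − 4.5·26) × 8 = 1824 mm².
A_nt = (35 − 0.5·26) × 8 = 176 mm².
0.6 F_u A_nv = 470.6 kN; 0.6 F_y A_gv = 496.8 kN → shear rupture governs the shear term.
R_n = 470.6 + 1.0 × 430 × 176 / 1000 = 546.3 kN.
Allowable strength R_n/Ω = 546.3 / 2 = 273 kN.

273 kN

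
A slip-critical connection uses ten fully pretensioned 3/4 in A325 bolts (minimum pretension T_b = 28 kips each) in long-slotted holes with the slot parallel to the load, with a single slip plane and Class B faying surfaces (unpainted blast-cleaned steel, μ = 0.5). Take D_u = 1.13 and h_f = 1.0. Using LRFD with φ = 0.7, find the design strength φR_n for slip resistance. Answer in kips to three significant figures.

111 kips

R_n = μ · D_u · h_f · T_b · n_s · n_b = 0.5 × 1.13 × 1.0 × 28 × 1 × 10 = 158.2 kips.
Design strength φR_n = 0.7 × 158.2 = 111 kips.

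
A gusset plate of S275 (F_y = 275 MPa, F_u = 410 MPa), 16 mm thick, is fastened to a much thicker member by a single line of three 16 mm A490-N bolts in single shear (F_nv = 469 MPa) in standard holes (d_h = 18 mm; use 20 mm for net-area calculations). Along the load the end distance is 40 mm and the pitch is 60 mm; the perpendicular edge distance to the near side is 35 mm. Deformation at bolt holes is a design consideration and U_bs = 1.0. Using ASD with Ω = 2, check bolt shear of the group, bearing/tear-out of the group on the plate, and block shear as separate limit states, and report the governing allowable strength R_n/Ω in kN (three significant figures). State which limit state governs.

Bolt shear: A_b = π·16²/4 = 201.1 mm²; R_n = 469 × 201.1 × 3 × 1 / 1000 = 282.9 kN → 282.9 / 2 = 141 kN.
Bearing: edge l_c = 31, r_n = 244 kN; interior l_c = 42, r_n = 251.9 kN; R_n = 244 + 2·251.9 = 747.8 kN → 374 kN.
Block shear: A_gv = 2560, A_nv = 1760, A_nt = 400 mm²; R_n = min(0.6F_uA_nv, 0.6F_yA_gv) + U_bs·F_u·A_nt = 586.4 kN → 293 kN.
Bolt shear governs: 141 kN.

141 kN (bolt shear governs)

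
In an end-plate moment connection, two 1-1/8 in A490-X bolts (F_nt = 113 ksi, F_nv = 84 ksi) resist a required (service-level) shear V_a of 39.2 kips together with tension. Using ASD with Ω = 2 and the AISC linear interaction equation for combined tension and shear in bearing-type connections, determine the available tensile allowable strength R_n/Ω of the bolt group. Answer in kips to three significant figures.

A_b = π·1.125²/4 = 0.994 in²; f_rv = 39.2 / (2 × 0.994) = 19.72 ksi.
F'_nt = 1.3 F_nt − (Ω F_nt / F_nv) f_rv = 1.3·113 − (2·113/84)·19.72 = 93.85 ksi, capped at F_nt → F'_nt = 93.85 ksi.
R_n = F'_nt · A_b · n = 93.85 × 0.994 × 2 = 186.6 kips.
Allowable strength R_n/Ω = 186.6 / 2 = 93.3 kips.

93.3 kips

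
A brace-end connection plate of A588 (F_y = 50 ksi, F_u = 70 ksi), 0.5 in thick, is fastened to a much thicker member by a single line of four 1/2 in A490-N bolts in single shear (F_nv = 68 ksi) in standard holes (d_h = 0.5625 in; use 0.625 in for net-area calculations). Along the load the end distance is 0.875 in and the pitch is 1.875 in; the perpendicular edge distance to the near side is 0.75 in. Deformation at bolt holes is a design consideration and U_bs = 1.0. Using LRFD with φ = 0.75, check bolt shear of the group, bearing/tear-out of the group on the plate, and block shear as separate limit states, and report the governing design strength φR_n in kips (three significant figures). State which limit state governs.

Bolt shear: A_b = π·0.5²/4 = 0.1963 in²; R_n = 68 × 0.1963 × 4 × 1 = 53.41 kips → 0.75 × 53.41 = 40.1 kips.
Bearing: edge l_c = 0.5938, r_n = 24.94 kips; interior l_c = 1.312, r_n = 42 kips; R_n = 24.94 + 3·42 = 150.9 kips → 113 kips.
Block shear: A_gv = 3.25, A_nv = 2.156, A_nt = 0.2188 in²; R_n = min(0.6F_uA_nv, 0.6F_yA_gv) + U_bs·F_u·A_nt = 105.9 kips → 79.4 kips.
Bolt shear governs: 40.1 kips.

40.1 kips (bolt shear governs)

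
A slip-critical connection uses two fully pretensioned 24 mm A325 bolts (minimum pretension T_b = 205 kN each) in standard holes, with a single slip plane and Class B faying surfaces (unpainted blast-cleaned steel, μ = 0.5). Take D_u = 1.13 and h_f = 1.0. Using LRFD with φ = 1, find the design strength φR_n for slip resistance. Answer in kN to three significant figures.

R_n = μ · D_u · h_f · T_b · n_s · n_b = 0.5 × 1.13 × 1.0 × 205 × 1 × 2 = 231.6 kN.
Design strength φR_n = 1 × 231.6 = 232 kN.

232 kN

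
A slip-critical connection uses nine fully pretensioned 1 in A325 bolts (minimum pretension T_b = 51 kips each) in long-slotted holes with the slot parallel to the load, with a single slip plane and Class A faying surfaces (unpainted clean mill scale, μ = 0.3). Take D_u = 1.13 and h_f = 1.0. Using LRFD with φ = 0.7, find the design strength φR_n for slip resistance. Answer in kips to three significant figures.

109 kips

R_n = μ · D_u · h_f · T_b · n_s · n_b = 0.3 × 1.13 × 1.0 × 51 × 1 × 9 = 155.6 kips.
Design strength φR_n = 0.7 × 155.6 = 109 kips.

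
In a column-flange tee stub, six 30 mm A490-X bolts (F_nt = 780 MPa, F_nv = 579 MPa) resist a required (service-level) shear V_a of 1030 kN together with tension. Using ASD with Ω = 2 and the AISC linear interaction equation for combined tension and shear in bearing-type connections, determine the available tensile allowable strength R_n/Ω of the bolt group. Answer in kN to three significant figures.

763 kN

A_b = π·30²/4 = 706.9 mm²; f_rv = 1030 × 1000 / (6 × 706.9) = 242.9 MPa.
F'_nt = 1.3 F_nt − (Ω F_nt / F_nv) f_rv = 1.3·780 − (2·780/579)·242.9 = 359.7 MPa, capped at F_nt → F'_nt = 359.7 MPa.
R_n = F'_nt · A_b · n = 359.7 × 706.9 × 6 / 1000 = 1525 kN.
Allowable strength R_n/Ω = 1525 / 2 = 763 kN.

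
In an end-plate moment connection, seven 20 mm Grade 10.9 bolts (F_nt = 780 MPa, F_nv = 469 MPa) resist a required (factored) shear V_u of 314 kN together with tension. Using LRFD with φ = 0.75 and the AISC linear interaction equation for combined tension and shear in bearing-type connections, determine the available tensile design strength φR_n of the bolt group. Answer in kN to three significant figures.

A_b = π·20²/4 = 314.2 mm²; f_rv = 314 × 1000 / (7 × 314.2) = 142.8 MPa.
F'_nt = 1.3 F_nt − (F_nt / φF_nv) f_rv = 1.3·780 − (780/(0.75·469))·142.8 = 697.4 MPa, capped at F_nt → F'_nt = 697.4 MPa.
R_n = F'_nt · A_b · n = 697.4 × 314.2 × 7 / 1000 = 1534 kN.
Design strength φR_n = 0.75 × 1534 = 1150 kN.

1150 kN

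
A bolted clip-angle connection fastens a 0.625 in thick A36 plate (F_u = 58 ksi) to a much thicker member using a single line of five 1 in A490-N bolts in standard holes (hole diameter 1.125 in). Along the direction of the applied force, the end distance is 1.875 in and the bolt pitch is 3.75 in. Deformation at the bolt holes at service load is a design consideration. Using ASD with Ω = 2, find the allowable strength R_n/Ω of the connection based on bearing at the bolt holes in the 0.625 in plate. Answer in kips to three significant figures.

203 kips

Per bolt r_n = 1.2 l_c t F_u ≤ 2.4 d t F_u; upper limit = 2.4 × 1 × 0.625 × 58 = 87 kips.
Edge bolt: l_c = 1.875 − 1.125/2 = 1.312 in → 1.2 × 1.312 × 0.625 × 58 = 57.09 → r_n = 57.09 kips.
Interior bolts: l_c = 3.75 − 1.125 = 2.625 in → 1.2 × 2.625 × 0.625 × 58 = 114.2 → r_n = 87 kips.
R_n = 1 × 57.09 + 4 × 87 = 405.1 kips.
Allowable strength R_n/Ω = 405.1 / 2 = 203 kips.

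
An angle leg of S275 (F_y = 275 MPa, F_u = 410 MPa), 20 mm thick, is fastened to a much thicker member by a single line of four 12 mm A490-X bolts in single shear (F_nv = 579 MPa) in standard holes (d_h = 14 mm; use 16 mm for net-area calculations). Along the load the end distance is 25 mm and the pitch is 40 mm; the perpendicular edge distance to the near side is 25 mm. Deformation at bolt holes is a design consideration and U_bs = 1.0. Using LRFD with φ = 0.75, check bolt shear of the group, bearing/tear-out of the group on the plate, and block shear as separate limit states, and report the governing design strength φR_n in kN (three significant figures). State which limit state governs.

Bolt shear: A_b = π·12²/4 = 113.1 mm²; R_n = 579 × 113.1 × 4 × 1 / 1000 = 261.9 kN → 0.75 × 261.9 = 196 kN.
Bearing: edge l_c = 18, r_n = 177.1 kN; interior l_c = 26, r_n = 236.2 kN; R_n = 177.1 + 3·236.2 = 885.6 kN → 664 kN.
Block shear: A_gv = 2900, A_nv = 1780, A_nt = 340 mm²; R_n = min(0.6F_uA_nv, 0.6F_yA_gv) + U_bs·F_u·A_nt = 577.3 kN → 433 kN.
Bolt shear governs: 196 kN.

196 kN (bolt shear governs)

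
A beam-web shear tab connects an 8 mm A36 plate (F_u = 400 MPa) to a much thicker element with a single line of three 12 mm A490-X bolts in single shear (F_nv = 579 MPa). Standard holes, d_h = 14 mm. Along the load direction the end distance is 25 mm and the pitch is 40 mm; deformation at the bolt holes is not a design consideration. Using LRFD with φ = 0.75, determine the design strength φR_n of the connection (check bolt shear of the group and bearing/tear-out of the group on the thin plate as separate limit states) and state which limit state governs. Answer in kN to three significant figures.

Bolt shear: A_b = π·12²/4 = 113.1 mm²; R_n = 579 × 113.1 × 3 × 1 / 1000 = 196.5 kN → 0.75 × 196.5 = 147 kN.
Bearing (1.5 l_c t F_u ≤ 3.0 d t F_u): upper limit = 3.0·12·8·400 / 1000 = 115.2 kN.
  Edge l_c = 25 − 14/2 = 18 → r_n = 86.4 kN; interior l_c = 40 − 14 = 26 → r_n = 115.2 kN.
  R_n,bearing = 1·86.4 + 2·115.2 = 316.8 kN → 0.75 × 316.8 = 238 kN.
Bolt shear governs: 147 kN.

147 kN (bolt shear governs)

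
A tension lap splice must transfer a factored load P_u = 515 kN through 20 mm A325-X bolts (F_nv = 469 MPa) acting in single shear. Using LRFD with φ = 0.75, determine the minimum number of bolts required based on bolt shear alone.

A_b = π·20²/4 = 314.2 mm².
Per-bolt design strength φR_n = 0.75 × 469 × 314.2 × 1 / 1000 = 110.5 kN.
n ≥ 515 / 110.5 = 4.66 → use 5 bolts.

5 bolts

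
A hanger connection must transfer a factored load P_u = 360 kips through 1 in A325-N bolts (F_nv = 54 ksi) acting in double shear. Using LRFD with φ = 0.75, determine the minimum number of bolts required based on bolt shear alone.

6 bolts

A_b = π·1²/4 = 0.7854 in².
Per-bolt design strength φR_n = 0.75 × 54 × 0.7854 × 2 = 63.62 kips.
n ≥ 360 / 63.62 = 5.659 → use 6 bolts.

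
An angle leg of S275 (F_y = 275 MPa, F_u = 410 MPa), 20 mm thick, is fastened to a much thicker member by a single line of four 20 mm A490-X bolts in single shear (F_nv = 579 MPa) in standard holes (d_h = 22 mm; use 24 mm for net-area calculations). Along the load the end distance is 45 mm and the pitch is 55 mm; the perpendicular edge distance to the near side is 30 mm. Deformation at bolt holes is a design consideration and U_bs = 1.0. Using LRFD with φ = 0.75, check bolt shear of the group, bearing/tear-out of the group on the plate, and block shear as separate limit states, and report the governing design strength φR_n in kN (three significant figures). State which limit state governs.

546 kN (bolt shear governs)

Bolt shear: A_b = π·20²/4 = 314.2 mm²; R_n = 579 × 314.2 × 4 × 1 / 1000 = 727.6 kN → 0.75 × 727.6 = 546 kN.
Bearing: edge l_c = 34, r_n = 334.6 kN; interior l_c = 33, r_n = 324.7 kN; R_n = 334.6 + 3·324.7 = 1309 kN → 982 kN.
Block shear: A_gv = 4200, A_nv = 2520, A_nt = 360 mm²; R_n = min(0.6F_uA_nv, 0.6F_yA_gv) + U_bs·F_u·A_nt = 767.5 kN → 576 kN.
Bolt shear governs: 546 kN.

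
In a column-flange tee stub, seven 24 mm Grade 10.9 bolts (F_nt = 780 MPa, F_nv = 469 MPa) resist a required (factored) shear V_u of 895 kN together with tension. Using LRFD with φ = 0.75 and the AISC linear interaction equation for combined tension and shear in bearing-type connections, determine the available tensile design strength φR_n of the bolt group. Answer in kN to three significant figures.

920 kN

A_b = π·24²/4 = 452.4 mm²; f_rv = 895 × 1000 / (7 × 452.4) = 282.6 MPa.
F'_nt = 1.3 F_nt − (F_nt / φF_nv) f_rv = 1.3·780 − (780/(0.75·469))·282.6 = 387.3 MPa, capped at F_nt → F'_nt = 387.3 MPa.
R_n = F'_nt · A_b · n = 387.3 × 452.4 × 7 / 1000 = 1226 kN.
Design strength φR_n = 0.75 × 1226 = 920 kN.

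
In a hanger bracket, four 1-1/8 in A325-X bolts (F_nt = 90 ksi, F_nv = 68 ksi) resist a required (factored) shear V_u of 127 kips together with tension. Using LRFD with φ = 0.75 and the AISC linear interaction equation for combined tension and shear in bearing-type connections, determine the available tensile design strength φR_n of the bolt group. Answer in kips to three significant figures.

A_b = π·1.125²/4 = 0.994 in²; f_rv = 127 / (4 × 0.994) = 31.94 ksi.
F'_nt = 1.3 F_nt − (F_nt / φF_nv) f_rv = 1.3·90 − (90/(0.75·68))·31.94 = 60.63 ksi, capped at F_nt → F'_nt = 60.63 ksi.
R_n = F'_nt · A_b · n = 60.63 × 0.994 × 4 = 241.1 kips.
Design strength φR_n = 0.75 × 241.1 = 181 kips.

181 kips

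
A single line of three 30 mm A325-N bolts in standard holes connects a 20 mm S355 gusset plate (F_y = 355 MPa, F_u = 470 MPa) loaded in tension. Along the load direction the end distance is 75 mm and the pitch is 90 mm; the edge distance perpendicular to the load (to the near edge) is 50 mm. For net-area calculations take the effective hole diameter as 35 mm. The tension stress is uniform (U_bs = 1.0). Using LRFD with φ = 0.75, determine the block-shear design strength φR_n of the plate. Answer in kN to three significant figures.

938 kN

Shear plane L_v = 75 + 2·90 = 255 mm; A_gv = 255 × 20 = 5100 mm².
A_nv = (255 − 2.5·35) × 20 = 3350 mm².
A_nt = (50 − 0.5·35) × 20 = 650 mm².
0.6 F_u A_nv = 944.7 kN; 0.6 F_y A_gv = 1086 kN → shear rupture governs the shear term.
R_n = 944.7 + 1.0 × 470 × 650 / 1000 = 1250 kN.
Design strength φR_n = 0.75 × 1250 = 938 kN.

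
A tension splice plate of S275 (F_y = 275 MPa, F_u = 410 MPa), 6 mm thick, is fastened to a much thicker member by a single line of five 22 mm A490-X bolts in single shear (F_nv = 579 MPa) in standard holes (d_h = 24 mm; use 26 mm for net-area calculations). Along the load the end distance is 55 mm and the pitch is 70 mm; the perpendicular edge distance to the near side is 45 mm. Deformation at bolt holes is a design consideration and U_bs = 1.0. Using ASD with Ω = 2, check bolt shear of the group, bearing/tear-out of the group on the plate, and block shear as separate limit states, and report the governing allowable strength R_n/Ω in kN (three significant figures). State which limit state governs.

Bolt shear: A_b = π·22²/4 = 380.1 mm²; R_n = 579 × 380.1 × 5 × 1 / 1000 = 1100 kN → 1100 / 2 = 550 kN.
Bearing: edge l_c = 43, r_n = 126.9 kN; interior l_c = 46, r_n = 129.9 kN; R_n = 126.9 + 4·129.9 = 646.5 kN → 323 kN.
Block shear: A_gv = 2010, A_nv = 1308, A_nt = 192 mm²; R_n = min(0.6F_uA_nv, 0.6F_yA_gv) + U_bs·F_u·A_nt = 400.5 kN → 200 kN.
Block shear governs: 200 kN.

200 kN (block shear governs)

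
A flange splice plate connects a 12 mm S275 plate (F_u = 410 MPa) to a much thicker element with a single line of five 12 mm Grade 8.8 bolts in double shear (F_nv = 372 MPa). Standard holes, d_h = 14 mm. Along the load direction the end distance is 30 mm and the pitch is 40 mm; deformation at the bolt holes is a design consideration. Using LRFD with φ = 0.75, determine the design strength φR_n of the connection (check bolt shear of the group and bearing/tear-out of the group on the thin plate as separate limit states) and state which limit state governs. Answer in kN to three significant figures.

316 kN (bolt shear governs)

Bolt shear: A_b = π·12²/4 = 113.1 mm²; R_n = 372 × 113.1 × 5 × 2 / 1000 = 420.7 kN → 0.75 × 420.7 = 316 kN.
Bearing (1.2 l_c t F_u ≤ 2.4 d t F_u): upper limit = 2.4·12·12·410 / 1000 = 141.7 kN.
  Edge l_c = 30 − 14/2 = 23 → r_n = 135.8 kN; interior l_c = 40 − 14 = 26 → r_n = 141.7 kN.
  R_n,bearing = 1·135.8 + 4·141.7 = 702.6 kN → 0.75 × 702.6 = 527 kN.
Bolt shear governs: 316 kN.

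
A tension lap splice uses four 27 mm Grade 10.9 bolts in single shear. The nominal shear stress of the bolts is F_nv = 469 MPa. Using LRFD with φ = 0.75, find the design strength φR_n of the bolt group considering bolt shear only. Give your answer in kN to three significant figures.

806 kN

A_b = π × 27² / 4 = 572.6 mm².
R_n = F_nv · A_b · n · n_s = 469 × 572.6 × 4 × 1 / 1000 = 1074 kN.
Design strength φR_n = 0.75 × 1074 = 806 kN.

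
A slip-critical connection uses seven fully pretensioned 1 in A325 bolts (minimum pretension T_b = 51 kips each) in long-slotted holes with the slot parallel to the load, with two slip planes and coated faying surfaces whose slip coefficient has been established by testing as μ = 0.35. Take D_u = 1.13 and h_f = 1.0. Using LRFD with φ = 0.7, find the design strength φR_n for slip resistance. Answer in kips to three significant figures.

198 kips

R_n = μ · D_u · h_f · T_b · n_s · n_b = 0.35 × 1.13 × 1.0 × 51 × 2 × 7 = 282.4 kips.
Design strength φR_n = 0.7 × 282.4 = 198 kips.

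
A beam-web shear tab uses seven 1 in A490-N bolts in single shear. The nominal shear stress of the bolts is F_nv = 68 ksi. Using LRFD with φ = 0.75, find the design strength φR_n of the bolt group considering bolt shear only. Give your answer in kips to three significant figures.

280 kips

A_b = π × 1² / 4 = 0.7854 in².
R_n = F_nv · A_b · n · n_s = 68 × 0.7854 × 7 × 1 = 373.8 kips.
Design strength φR_n = 0.75 × 373.8 = 280 kips.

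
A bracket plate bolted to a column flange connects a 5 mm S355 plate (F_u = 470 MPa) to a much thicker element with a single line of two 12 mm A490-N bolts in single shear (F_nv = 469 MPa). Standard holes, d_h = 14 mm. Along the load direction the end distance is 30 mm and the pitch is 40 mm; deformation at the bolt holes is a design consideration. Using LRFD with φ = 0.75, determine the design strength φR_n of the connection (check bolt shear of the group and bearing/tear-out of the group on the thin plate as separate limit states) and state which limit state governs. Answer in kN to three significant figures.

Bolt shear: A_b = π·12²/4 = 113.1 mm²; R_n = 469 × 113.1 × 2 × 1 / 1000 = 106.1 kN → 0.75 × 106.1 = 79.6 kN.
Bearing (1.2 l_c t F_u ≤ 2.4 d t F_u): upper limit = 2.4·12·5·470 / 1000 = 67.68 kN.
  Edge l_c = 30 − 14/2 = 23 → r_n = 64.86 kN; interior l_c = 40 − 14 = 26 → r_n = 67.68 kN.
  R_n,bearing = 1·64.86 + 1·67.68 = 132.5 kN → 0.75 × 132.5 = 99.4 kN.
Bolt shear governs: 79.6 kN.

79.6 kN (bolt shear governs)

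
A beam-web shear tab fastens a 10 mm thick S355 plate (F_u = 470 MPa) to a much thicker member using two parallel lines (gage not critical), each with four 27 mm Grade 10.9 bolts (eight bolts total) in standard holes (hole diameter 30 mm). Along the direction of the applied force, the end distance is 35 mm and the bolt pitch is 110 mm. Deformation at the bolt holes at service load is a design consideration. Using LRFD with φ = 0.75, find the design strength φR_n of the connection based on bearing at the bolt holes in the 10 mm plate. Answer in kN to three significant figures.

1540 kN

Per bolt r_n = 1.2 l_c t F_u ≤ 2.4 d t F_u; upper limit = 2.4 × 27 × 10 × 470 / 1000 = 304.6 kN.
Edge bolt: l_c = 35 − 30/2 = 20 mm → 1.2 × 20 × 10 × 470 / 1000 = 112.8 → r_n = 112.8 kN.
Interior bolts: l_c = 110 − 30 = 80 mm → 1.2 × 80 × 10 × 470 / 1000 = 451.2 → r_n = 304.6 kN.
R_n = 2 × 112.8 + 6 × 304.6 = 2053 kN.
Design strength φR_n = 0.75 × 2053 = 1540 kN.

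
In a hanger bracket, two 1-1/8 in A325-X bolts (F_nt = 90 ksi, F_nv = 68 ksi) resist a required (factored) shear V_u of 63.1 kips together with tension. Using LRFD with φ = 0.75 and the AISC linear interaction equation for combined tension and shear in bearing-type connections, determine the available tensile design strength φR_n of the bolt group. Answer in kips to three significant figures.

A_b = π·1.125²/4 = 0.994 in²; f_rv = 63.1 / (2 × 0.994) = 31.74 ksi.
F'_nt = 1.3 F_nt − (F_nt / φF_nv) f_rv = 1.3·90 − (90/(0.75·68))·31.74 = 60.99 ksi, capped at F_nt → F'_nt = 60.99 ksi.
R_n = F'_nt · A_b · n = 60.99 × 0.994 × 2 = 121.2 kips.
Design strength φR_n = 0.75 × 121.2 = 90.9 kips.

90.9 kips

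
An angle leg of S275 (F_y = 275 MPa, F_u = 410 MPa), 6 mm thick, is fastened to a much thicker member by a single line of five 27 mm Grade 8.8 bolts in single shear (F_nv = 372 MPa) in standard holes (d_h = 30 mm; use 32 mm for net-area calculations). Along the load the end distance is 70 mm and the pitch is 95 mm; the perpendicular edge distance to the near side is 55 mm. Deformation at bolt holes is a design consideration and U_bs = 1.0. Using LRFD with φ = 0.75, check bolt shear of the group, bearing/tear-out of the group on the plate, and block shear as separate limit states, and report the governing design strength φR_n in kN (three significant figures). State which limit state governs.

Bolt shear: A_b = π·27²/4 = 572.6 mm²; R_n = 372 × 572.6 × 5 × 1 / 1000 = 1065 kN → 0.75 × 1065 = 799 kN.
Bearing: edge l_c = 55, r_n = 159.4 kN; interior l_c = 65, r_n = 159.4 kN; R_n = 159.4 + 4·159.4 = 797 kN → 598 kN.
Block shear: A_gv = 2700, A_nv = 1836, A_nt = 234 mm²; R_n = min(0.6F_uA_nv, 0.6F_yA_gv) + U_bs·F_u·A_nt = 541.4 kN → 406 kN.
Block shear governs: 406 kN.

406 kN (block shear governs)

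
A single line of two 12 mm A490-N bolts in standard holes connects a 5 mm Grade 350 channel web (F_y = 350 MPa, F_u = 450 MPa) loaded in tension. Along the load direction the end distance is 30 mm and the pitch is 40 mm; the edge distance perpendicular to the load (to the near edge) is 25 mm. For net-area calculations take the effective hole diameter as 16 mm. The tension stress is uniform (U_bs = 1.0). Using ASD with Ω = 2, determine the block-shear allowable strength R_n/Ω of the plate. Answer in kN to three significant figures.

50.2 kN

Shear plane L_v = 30 + 1·40 = 70 mm; A_gv = 70 × 5 = 350 mm².
A_nv = (70 − 1.5·16) × 5 = 230 mm².
A_nt = (25 − 0.5·16) × 5 = 85 mm².
0.6 F_u A_nv = 62.1 kN; 0.6 F_y A_gv = 73.5 kN → shear rupture governs the shear term.
R_n = 62.1 + 1.0 × 450 × 85 / 1000 = 100.3 kN.
Allowable strength R_n/Ω = 100.3 / 2 = 50.2 kN.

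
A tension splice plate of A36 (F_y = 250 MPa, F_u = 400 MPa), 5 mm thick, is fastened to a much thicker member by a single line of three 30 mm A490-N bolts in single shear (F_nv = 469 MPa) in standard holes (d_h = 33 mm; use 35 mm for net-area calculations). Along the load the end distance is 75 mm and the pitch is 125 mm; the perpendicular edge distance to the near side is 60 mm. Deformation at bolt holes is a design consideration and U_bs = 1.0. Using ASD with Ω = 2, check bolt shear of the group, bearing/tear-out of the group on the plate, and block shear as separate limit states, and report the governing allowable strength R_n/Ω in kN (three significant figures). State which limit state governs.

Bolt shear: A_b = π·30²/4 = 706.9 mm²; R_n = 469 × 706.9 × 3 × 1 / 1000 = 994.5 kN → 994.5 / 2 = 497 kN.
Bearing: edge l_c = 58.5, r_n = 140.4 kN; interior l_c = 92, r_n = 144 kN; R_n = 140.4 + 2·144 = 428.4 kN → 214 kN.
Block shear: A_gv = 1625, A_nv = 1188, A_nt = 212.5 mm²; R_n = min(0.6F_uA_nv, 0.6F_yA_gv) + U_bs·F_u·A_nt = 328.8 kN → 164 kN.
Block shear governs: 164 kN.

164 kN (block shear governs)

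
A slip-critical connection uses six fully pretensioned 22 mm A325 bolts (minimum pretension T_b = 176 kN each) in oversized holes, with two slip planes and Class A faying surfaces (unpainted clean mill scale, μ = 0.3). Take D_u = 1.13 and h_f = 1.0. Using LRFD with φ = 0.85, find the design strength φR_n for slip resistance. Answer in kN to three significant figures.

R_n = μ · D_u · h_f · T_b · n_s · n_b = 0.3 × 1.13 × 1.0 × 176 × 2 × 6 = 716 kN.
Design strength φR_n = 0.85 × 716 = 609 kN.

609 kN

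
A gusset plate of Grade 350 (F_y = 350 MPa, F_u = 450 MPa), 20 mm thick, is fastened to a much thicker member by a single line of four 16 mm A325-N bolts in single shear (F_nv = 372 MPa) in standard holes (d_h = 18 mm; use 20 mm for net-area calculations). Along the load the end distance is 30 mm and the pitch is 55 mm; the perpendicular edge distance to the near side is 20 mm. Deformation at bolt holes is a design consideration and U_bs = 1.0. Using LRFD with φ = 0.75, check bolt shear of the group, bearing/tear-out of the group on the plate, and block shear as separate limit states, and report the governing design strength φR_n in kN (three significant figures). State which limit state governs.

224 kN (bolt shear governs)

Bolt shear: A_b = π·16²/4 = 201.1 mm²; R_n = 372 × 201.1 × 4 × 1 / 1000 = 299.2 kN → 0.75 × 299.2 = 224 kN.
Bearing: edge l_c = 21, r_n = 226.8 kN; interior l_c = 37, r_n = 345.6 kN; R_n = 226.8 + 3·345.6 = 1264 kN → 948 kN.
Block shear: A_gv = 3900, A_nv = 2500, A_nt = 200 mm²; R_n = min(0.6F_uA_nv, 0.6F_yA_gv) + U_bs·F_u·A_nt = 765 kN → 574 kN.
Bolt shear governs: 224 kN.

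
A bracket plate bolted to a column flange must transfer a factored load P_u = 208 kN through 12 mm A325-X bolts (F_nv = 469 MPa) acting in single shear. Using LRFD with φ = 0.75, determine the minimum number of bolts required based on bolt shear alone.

6 bolts

A_b = π·12²/4 = 113.1 mm².
Per-bolt design strength φR_n = 0.75 × 469 × 113.1 × 1 / 1000 = 39.78 kN.
n ≥ 208 / 39.78 = 5.228 → use 6 bolts.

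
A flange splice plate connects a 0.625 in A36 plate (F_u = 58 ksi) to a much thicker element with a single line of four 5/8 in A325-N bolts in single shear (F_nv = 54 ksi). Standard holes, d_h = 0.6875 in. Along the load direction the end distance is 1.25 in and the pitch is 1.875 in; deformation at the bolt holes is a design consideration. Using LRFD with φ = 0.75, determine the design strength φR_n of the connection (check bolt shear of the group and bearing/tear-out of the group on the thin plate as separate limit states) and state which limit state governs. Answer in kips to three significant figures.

Bolt shear: A_b = π·0.625²/4 = 0.3068 in²; R_n = 54 × 0.3068 × 4 × 1 = 66.27 kips → 0.75 × 66.27 = 49.7 kips.
Bearing (1.2 l_c t F_u ≤ 2.4 d t F_u): upper limit = 2.4·0.625·0.625·58 = 54.38 kips.
  Edge l_c = 1.25 − 0.6875/2 = 0.9062 → r_n = 39.42 kips; interior l_c = 1.875 − 0.6875 = 1.188 → r_n = 51.66 kips.
  R_n,bearing = 1·39.42 + 3·51.66 = 194.4 kips → 0.75 × 194.4 = 146 kips.
Bolt shear governs: 49.7 kips.

49.7 kips (bolt shear governs)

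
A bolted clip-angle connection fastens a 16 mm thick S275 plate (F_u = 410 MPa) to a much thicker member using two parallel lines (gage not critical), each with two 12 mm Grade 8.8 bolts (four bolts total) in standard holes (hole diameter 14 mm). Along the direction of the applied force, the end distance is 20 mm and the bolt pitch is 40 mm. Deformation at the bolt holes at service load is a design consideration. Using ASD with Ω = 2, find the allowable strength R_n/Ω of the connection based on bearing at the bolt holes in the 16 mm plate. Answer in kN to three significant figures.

Per bolt r_n = 1.2 l_c t F_u ≤ 2.4 d t F_u; upper limit = 2.4 × 12 × 16 × 410 / 1000 = 188.9 kN.
Edge bolt: l_c = 20 − 14/2 = 13 mm → 1.2 × 13 × 16 × 410 / 1000 = 102.3 → r_n = 102.3 kN.
Interior bolts: l_c = 40 − 14 = 26 mm → 1.2 × 26 × 16 × 410 / 1000 = 204.7 → r_n = 188.9 kN.
R_n = 2 × 102.3 + 2 × 188.9 = 582.5 kN.
Allowable strength R_n/Ω = 582.5 / 2 = 291 kN.

291 kN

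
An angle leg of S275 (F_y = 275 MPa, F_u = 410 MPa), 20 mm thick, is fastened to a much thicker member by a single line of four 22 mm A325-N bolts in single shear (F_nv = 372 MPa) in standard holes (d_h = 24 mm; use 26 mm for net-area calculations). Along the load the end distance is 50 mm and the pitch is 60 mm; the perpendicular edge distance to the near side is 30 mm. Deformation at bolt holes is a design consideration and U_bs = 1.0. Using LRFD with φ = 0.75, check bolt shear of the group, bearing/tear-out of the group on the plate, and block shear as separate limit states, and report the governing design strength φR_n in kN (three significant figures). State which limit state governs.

424 kN (bolt shear governs)

Bolt shear: A_b = π·22²/4 = 380.1 mm²; R_n = 372 × 380.1 × 4 × 1 / 1000 = 565.6 kN → 0.75 × 565.6 = 424 kN.
Bearing: edge l_c = 38, r_n = 373.9 kN; interior l_c = 36, r_n = 354.2 kN; R_n = 373.9 + 3·354.2 = 1437 kN → 1080 kN.
Block shear: A_gv = 4600, A_nv = 2780, A_nt = 340 mm²; R_n = min(0.6F_uA_nv, 0.6F_yA_gv) + U_bs·F_u·A_nt = 823.3 kN → 617 kN.
Bolt shear governs: 424 kN.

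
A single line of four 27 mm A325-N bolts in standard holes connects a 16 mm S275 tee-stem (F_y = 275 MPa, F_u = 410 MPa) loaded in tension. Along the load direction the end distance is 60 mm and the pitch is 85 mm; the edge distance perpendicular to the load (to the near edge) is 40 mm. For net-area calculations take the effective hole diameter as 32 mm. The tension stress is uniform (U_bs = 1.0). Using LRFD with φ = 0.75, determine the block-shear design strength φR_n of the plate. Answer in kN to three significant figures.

Shear plane L_v = 60 + 3·85 = 315 mm; A_gv = 315 × 16 = 5040 mm².
A_nv = (315 − 3.5·32) × 16 = 3248 mm².
A_nt = (40 − 0.5·32) × 16 = 384 mm².
0.6 F_u A_nv = 799 kN; 0.6 F_y A_gv = 831.6 kN → shear rupture governs the shear term.
R_n = 799 + 1.0 × 410 × 384 / 1000 = 956.4 kN.
Design strength φR_n = 0.75 × 956.4 = 717 kN.

717 kN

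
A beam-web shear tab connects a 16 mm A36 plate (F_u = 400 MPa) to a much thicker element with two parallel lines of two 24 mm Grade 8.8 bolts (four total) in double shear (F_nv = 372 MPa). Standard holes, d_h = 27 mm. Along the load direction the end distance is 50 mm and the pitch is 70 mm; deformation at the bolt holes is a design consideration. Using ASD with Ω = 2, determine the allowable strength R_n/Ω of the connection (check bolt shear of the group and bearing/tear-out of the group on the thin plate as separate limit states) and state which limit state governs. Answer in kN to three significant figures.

Bolt shear: A_b = π·24²/4 = 452.4 mm²; R_n = 372 × 452.4 × 4 × 2 / 1000 = 1346 kN → 1346 / 2 = 673 kN.
Bearing (1.2 l_c t F_u ≤ 2.4 d t F_u): upper limit = 2.4·24·16·400 / 1000 = 368.6 kN.
  Edge l_c = 50 − 27/2 = 36.5 → r_n = 280.3 kN; interior l_c = 70 − 27 = 43 → r_n = 330.2 kN.
  R_n,bearing = 2·280.3 + 2·330.2 = 1221 kN → 1221 / 2 = 611 kN.
Bearing governs: 611 kN.

611 kN (bearing governs)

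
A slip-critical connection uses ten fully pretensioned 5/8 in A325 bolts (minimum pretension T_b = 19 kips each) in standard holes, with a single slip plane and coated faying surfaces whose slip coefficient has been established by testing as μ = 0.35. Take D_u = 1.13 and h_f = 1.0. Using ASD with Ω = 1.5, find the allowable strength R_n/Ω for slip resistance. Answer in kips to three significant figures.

50.1 kips

R_n = μ · D_u · h_f · T_b · n_s · n_b = 0.35 × 1.13 × 1.0 × 19 × 1 × 10 = 75.14 kips.
Allowable strength R_n/Ω = 75.14 / 1.5 = 50.1 kips.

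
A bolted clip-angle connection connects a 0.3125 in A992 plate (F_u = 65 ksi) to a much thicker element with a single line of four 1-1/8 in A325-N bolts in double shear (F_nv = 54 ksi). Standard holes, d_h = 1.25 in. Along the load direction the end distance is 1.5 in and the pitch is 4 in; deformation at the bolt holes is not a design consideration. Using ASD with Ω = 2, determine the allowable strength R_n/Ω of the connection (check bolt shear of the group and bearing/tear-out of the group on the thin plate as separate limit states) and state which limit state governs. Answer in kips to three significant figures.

116 kips (bearing governs)

Bolt shear: A_b = π·1.125²/4 = 0.994 in²; R_n = 54 × 0.994 × 4 × 2 = 429.4 kips → 429.4 / 2 = 215 kips.
Bearing (1.5 l_c t F_u ≤ 3.0 d t F_u): upper limit = 3.0·1.125·0.3125·65 = 68.55 kips.
  Edge l_c = 1.5 − 1.25/2 = 0.875 → r_n = 26.66 kips; interior l_c = 4 − 1.25 = 2.75 → r_n = 68.55 kips.
  R_n,bearing = 1·26.66 + 3·68.55 = 232.3 kips → 232.3 / 2 = 116 kips.
Bearing governs: 116 kips.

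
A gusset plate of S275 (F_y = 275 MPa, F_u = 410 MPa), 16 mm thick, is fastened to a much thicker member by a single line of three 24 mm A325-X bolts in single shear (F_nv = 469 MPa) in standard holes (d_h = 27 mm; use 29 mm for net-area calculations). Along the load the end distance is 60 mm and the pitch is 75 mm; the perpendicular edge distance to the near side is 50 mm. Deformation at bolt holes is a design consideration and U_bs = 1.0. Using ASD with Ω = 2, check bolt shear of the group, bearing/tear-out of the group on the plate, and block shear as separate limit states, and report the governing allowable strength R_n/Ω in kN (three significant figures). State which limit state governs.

Bolt shear: A_b = π·24²/4 = 452.4 mm²; R_n = 469 × 452.4 × 3 × 1 / 1000 = 636.5 kN → 636.5 / 2 = 318 kN.
Bearing: edge l_c = 46.5, r_n = 366 kN; interior l_c = 48, r_n = 377.9 kN; R_n = 366 + 2·377.9 = 1122 kN → 561 kN.
Block shear: A_gv = 3360, A_nv = 2200, A_nt = 568 mm²; R_n = min(0.6F_uA_nv, 0.6F_yA_gv) + U_bs·F_u·A_nt = 774.1 kN → 387 kN.
Bolt shear governs: 318 kN.

318 kN (bolt shear governs)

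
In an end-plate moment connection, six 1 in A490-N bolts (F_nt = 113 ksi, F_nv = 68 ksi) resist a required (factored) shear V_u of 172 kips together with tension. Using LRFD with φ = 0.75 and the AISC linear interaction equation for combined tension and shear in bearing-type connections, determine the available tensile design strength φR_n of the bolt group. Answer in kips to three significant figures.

233 kips

A_b = π·1²/4 = 0.7854 in²; f_rv = 172 / (6 × 0.7854) = 36.5 ksi.
F'_nt = 1.3 F_nt − (F_nt / φF_nv) f_rv = 1.3·113 − (113/(0.75·68))·36.5 = 66.03 ksi, capped at F_nt → F'_nt = 66.03 ksi.
R_n = F'_nt · A_b · n = 66.03 × 0.7854 × 6 = 311.2 kips.
Design strength φR_n = 0.75 × 311.2 = 233 kips.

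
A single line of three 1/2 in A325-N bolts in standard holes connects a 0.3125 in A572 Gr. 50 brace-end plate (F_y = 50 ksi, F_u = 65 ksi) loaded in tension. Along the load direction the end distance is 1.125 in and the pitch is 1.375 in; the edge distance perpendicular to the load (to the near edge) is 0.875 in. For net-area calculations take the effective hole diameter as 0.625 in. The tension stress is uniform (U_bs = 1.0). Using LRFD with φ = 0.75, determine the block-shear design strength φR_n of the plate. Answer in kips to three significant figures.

29.7 kips

Shear plane L_v = 1.125 + 2·1.375 = 3.875 in; A_gv = 3.875 × 0.3125 = 1.211 in².
A_nv = (3.875 − 2.5·0.625) × 0.3125 = 0.7227 in².
A_nt = (0.875 − 0.5·0.625) × 0.3125 = 0.1758 in².
0.6 F_u A_nv = 28.18 kips; 0.6 F_y A_gv = 36.33 kips → shear rupture governs the shear term.
R_n = 28.18 + 1.0 × 65 × 0.1758 = 39.61 kips.
Design strength φR_n = 0.75 × 39.61 = 29.7 kips.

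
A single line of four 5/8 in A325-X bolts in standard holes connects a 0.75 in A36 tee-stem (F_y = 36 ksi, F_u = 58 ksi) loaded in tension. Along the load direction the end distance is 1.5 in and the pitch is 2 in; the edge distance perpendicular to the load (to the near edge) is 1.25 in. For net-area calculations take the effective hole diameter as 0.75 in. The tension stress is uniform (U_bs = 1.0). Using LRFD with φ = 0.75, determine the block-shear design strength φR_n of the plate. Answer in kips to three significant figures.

Shear plane L_v = 1.5 + 3·2 = 7.5 in; A_gv = 7.5 × 0.75 = 5.625 in².
A_nv = (7.5 − 3.5·0.75) × 0.75 = 3.656 in².
A_nt = (1.25 − 0.5·0.75) × 0.75 = 0.6562 in².
0.6 F_u A_nv = 127.2 kips; 0.6 F_y A_gv = 121.5 kips → shear yielding governs the shear term.
R_n = 121.5 + 1.0 × 58 × 0.6562 = 159.6 kips.
Design strength φR_n = 0.75 × 159.6 = 120 kips.

120 kips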